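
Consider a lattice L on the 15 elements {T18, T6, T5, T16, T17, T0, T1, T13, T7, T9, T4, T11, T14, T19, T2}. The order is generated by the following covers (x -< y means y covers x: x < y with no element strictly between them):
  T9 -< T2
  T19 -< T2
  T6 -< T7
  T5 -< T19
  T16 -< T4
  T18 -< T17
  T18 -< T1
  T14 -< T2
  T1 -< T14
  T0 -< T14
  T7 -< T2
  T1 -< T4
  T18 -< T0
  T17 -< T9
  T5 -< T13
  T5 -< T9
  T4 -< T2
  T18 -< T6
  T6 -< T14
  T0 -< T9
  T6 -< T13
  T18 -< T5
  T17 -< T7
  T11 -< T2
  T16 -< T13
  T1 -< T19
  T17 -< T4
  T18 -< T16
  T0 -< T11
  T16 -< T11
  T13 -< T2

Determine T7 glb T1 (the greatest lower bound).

T18

Common lower bounds of {T7, T1}: T18.
The greatest among these is T18.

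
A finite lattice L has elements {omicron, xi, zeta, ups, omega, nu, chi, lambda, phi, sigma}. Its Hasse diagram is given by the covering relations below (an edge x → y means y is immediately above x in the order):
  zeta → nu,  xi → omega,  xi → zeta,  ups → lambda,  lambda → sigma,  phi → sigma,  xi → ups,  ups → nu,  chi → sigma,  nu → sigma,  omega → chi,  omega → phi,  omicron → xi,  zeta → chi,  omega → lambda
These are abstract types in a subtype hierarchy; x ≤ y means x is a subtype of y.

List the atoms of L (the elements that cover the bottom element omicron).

xi

The atoms are exactly the elements that cover omicron: xi.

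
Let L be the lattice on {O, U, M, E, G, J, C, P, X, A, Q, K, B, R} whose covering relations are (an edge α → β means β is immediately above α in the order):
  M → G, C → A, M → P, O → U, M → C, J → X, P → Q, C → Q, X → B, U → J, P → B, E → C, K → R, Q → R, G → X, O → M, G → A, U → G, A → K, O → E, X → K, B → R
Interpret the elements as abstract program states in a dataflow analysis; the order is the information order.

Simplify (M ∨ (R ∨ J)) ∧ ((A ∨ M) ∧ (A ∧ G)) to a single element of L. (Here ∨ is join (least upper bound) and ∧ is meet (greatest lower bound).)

R ∨ J = R
M ∨ R = R
A ∨ M = A
A ∧ G = G
A ∧ G = G
R ∧ G = G

G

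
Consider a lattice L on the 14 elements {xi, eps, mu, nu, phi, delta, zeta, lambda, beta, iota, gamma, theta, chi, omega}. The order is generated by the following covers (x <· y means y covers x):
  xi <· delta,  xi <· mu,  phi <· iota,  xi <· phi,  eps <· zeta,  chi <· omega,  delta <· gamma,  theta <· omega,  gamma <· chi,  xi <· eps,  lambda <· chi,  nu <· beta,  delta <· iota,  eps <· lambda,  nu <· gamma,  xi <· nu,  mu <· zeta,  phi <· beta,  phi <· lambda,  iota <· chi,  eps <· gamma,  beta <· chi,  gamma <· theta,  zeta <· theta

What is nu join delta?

Common upper bounds of {nu, delta}: chi, gamma, omega, theta.
The least among these is gamma.

gamma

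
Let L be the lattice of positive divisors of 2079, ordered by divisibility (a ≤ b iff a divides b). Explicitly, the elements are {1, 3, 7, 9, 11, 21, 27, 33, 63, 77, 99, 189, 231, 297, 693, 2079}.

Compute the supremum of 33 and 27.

Common upper bounds of {33, 27}: 2079, 297.
The least among these is 297.

297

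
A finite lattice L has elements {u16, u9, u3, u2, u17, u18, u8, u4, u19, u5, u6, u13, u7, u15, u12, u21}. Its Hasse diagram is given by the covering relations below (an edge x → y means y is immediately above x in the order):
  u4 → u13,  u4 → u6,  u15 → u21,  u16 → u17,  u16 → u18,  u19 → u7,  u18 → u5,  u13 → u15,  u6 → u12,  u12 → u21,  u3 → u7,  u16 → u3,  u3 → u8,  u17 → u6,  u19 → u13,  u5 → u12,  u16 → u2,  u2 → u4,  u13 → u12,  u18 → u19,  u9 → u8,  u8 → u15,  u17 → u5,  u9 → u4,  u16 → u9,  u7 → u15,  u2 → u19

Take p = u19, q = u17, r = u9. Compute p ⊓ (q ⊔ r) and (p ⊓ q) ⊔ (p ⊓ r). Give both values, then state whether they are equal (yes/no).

q ⊔ r = u6, so p ⊓ (q ⊔ r) = u19 ⊓ u6 = u2.
p ⊓ q = u16 and p ⊓ r = u16, so (p ⊓ q) ⊔ (p ⊓ r) = u16 ⊔ u16 = u16.
Equal: no.

u2; u16; no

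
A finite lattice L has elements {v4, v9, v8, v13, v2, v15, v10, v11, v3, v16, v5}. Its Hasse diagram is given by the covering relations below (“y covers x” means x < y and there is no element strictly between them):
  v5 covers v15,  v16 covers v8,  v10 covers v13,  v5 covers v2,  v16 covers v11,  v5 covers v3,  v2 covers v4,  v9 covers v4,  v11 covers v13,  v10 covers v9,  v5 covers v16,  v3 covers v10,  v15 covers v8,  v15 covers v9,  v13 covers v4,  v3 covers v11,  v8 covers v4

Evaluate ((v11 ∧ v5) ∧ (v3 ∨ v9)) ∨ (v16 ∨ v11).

v16

v11 ∧ v5 = v11
v3 ∨ v9 = v3
v11 ∧ v3 = v11
v16 ∨ v11 = v16
v11 ∨ v16 = v16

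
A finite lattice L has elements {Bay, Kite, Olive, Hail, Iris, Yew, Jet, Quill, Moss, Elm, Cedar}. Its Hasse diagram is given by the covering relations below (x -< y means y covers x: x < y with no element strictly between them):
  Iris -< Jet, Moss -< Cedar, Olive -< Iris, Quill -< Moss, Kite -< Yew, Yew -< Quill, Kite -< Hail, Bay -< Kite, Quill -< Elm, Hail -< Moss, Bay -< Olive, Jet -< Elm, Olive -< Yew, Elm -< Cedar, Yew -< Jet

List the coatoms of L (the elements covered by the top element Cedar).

Elm, Moss

The coatoms are exactly the elements covered by Cedar: Elm, Moss.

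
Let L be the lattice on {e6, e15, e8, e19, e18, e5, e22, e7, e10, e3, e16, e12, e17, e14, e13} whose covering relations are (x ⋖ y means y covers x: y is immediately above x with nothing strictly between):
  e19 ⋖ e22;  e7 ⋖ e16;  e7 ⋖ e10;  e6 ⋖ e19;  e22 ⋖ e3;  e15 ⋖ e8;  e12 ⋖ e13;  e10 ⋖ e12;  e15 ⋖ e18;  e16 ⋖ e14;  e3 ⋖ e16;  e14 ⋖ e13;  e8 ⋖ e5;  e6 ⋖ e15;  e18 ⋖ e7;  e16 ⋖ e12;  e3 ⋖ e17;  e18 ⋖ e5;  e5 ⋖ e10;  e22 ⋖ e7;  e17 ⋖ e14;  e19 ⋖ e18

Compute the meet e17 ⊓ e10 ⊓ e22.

Common lower bounds of {e17, e10, e22}: e19, e22, e6.
The greatest among these is e22.

e22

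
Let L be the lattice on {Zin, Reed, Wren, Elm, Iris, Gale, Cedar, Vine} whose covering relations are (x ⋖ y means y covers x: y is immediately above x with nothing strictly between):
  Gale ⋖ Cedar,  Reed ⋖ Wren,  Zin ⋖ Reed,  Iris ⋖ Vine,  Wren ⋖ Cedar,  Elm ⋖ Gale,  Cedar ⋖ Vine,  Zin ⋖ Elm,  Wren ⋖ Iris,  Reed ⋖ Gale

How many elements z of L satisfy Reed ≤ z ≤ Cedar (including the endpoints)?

4

The interval [Reed, Cedar] = {Cedar, Gale, Reed, Wren}, which has 4 elements.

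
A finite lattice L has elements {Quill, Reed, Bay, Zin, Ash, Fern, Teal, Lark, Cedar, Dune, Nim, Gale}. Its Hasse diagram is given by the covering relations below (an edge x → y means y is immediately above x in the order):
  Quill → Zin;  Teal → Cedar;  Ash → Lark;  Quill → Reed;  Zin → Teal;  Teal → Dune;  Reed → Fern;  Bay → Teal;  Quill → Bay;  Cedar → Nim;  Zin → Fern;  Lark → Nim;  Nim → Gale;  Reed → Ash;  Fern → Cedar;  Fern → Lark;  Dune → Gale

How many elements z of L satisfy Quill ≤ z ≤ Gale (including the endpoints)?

12

The interval [Quill, Gale] = {Ash, Bay, Cedar, Dune, Fern, Gale, Lark, Nim, Quill, Reed, Teal, Zin}, which has 12 elements.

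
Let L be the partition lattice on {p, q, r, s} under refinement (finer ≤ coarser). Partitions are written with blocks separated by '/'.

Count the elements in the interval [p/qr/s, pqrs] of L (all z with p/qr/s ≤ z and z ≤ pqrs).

5

The interval [p/qr/s, pqrs] = {p/qr/s, p/qrs, pqr/s, pqrs, ps/qr}, which has 5 elements.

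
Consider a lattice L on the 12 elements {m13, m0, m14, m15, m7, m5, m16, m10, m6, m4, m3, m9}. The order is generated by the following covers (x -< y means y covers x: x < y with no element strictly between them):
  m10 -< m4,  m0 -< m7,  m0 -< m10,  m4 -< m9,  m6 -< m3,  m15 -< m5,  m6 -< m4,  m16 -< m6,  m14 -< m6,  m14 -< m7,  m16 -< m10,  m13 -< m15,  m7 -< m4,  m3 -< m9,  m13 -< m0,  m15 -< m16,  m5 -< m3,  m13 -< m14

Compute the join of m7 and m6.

Common upper bounds of {m7, m6}: m4, m9.
The least among these is m4.

m4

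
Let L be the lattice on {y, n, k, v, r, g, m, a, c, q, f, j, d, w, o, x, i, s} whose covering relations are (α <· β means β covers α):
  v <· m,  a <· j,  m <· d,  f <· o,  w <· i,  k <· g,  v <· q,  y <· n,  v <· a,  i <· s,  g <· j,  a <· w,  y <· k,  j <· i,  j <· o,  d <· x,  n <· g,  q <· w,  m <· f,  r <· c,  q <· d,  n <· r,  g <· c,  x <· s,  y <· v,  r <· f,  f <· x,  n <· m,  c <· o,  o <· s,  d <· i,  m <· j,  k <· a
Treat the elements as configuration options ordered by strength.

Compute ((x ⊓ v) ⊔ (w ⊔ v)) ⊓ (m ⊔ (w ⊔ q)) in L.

x ∧ v = v
w ∨ v = w
v ∨ w = w
w ∨ q = w
m ∨ w = i
w ∧ i = w

w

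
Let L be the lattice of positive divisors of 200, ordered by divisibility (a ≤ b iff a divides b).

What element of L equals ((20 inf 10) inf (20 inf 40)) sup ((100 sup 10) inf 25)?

50

20 ∧ 10 = 10
20 ∧ 40 = 20
10 ∧ 20 = 10
100 ∨ 10 = 100
100 ∧ 25 = 25
10 ∨ 25 = 50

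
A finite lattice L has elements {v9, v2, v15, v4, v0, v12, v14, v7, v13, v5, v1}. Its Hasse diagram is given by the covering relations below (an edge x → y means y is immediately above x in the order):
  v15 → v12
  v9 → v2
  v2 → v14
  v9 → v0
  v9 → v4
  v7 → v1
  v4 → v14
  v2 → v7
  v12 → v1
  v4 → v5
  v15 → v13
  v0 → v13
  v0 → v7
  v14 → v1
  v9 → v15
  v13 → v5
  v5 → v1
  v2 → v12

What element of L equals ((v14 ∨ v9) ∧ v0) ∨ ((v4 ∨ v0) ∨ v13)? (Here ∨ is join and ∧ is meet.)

v5

v14 ∨ v9 = v14
v14 ∧ v0 = v9
v4 ∨ v0 = v5
v5 ∨ v13 = v5
v9 ∨ v5 = v5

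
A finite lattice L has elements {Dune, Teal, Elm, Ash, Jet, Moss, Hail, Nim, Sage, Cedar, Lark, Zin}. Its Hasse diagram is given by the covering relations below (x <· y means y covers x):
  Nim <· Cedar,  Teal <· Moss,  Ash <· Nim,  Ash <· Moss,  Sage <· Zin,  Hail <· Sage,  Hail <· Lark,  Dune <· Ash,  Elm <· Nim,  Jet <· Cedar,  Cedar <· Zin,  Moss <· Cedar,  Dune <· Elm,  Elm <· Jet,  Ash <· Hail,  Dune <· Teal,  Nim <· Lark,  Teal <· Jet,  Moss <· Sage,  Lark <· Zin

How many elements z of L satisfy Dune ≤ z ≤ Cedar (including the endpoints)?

The interval [Dune, Cedar] = {Ash, Cedar, Dune, Elm, Jet, Moss, Nim, Teal}, which has 8 elements.

8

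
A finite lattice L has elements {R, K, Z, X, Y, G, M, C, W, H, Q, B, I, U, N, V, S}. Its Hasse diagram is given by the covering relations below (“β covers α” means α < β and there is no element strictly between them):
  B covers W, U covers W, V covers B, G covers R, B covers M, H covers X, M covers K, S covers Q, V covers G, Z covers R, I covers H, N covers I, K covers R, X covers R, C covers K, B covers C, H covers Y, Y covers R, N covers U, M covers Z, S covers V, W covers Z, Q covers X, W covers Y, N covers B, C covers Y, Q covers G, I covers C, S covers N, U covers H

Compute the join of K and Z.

Common upper bounds of {K, Z}: B, M, N, S, V.
The least among these is M.

M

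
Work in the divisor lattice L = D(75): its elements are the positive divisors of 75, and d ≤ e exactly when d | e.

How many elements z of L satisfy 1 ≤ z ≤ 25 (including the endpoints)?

The interval [1, 25] = {1, 25, 5}, which has 3 elements.

3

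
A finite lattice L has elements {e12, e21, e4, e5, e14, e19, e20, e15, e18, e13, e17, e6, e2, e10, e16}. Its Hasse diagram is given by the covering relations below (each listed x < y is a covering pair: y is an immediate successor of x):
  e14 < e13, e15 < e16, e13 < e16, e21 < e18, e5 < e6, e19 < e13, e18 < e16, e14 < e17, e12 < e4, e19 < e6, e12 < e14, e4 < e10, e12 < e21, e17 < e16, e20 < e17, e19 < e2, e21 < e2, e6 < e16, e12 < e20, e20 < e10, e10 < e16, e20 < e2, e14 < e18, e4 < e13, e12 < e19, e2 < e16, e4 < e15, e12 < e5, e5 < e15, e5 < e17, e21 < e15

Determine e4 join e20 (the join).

e10

Common upper bounds of {e4, e20}: e10, e16.
The least among these is e10.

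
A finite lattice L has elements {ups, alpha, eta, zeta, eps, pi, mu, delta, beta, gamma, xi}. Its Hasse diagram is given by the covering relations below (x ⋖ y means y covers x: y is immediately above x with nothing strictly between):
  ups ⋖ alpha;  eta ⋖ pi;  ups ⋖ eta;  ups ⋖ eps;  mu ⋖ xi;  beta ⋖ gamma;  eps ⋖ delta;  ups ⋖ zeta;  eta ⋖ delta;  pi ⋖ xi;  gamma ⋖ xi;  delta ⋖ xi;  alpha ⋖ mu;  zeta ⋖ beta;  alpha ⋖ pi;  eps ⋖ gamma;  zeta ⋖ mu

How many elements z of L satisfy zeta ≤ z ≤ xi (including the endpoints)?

5

The interval [zeta, xi] = {beta, gamma, mu, xi, zeta}, which has 5 elements.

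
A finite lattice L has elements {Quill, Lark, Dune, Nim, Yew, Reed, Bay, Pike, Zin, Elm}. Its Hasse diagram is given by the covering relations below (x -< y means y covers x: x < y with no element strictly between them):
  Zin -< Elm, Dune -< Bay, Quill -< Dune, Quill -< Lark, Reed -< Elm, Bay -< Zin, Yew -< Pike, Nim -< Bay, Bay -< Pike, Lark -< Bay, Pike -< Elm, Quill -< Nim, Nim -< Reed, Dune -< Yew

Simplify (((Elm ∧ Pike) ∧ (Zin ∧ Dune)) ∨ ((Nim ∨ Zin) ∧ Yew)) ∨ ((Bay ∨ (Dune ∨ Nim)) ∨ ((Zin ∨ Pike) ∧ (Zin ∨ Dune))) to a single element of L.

Zin

Elm ∧ Pike = Pike
Zin ∧ Dune = Dune
Pike ∧ Dune = Dune
Nim ∨ Zin = Zin
Zin ∧ Yew = Dune
Dune ∨ Dune = Dune
Dune ∨ Nim = Bay
Bay ∨ Bay = Bay
Zin ∨ Pike = Elm
Zin ∨ Dune = Zin
Elm ∧ Zin = Zin
Bay ∨ Zin = Zin
Dune ∨ Zin = Zin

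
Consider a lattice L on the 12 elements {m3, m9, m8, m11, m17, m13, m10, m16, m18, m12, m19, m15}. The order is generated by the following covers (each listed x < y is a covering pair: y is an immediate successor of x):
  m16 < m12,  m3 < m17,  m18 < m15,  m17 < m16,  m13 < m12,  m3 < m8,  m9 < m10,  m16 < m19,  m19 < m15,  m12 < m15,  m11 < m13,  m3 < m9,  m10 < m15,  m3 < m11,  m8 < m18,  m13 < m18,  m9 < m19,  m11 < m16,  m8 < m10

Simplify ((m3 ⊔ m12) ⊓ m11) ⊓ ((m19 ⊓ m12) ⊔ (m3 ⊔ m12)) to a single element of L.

m11

m3 ∨ m12 = m12
m12 ∧ m11 = m11
m19 ∧ m12 = m16
m3 ∨ m12 = m12
m16 ∨ m12 = m12
m11 ∧ m12 = m11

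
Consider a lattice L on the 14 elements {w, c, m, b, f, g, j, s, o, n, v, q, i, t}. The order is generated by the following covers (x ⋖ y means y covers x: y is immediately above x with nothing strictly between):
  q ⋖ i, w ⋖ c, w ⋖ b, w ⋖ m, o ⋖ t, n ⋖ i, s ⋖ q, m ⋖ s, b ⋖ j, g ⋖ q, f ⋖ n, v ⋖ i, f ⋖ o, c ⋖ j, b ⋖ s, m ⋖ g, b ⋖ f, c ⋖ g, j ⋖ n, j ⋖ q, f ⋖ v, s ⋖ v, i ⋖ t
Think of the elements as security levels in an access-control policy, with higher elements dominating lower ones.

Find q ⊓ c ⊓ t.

c

Common lower bounds of {q, c, t}: c, w.
The greatest among these is c.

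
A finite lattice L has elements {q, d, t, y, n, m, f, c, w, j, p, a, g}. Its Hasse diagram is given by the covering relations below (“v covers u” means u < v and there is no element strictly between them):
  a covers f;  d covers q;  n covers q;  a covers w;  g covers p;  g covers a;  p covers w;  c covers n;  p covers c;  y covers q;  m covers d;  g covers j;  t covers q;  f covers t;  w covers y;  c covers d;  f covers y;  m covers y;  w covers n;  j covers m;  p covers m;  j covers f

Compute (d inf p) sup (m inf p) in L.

d ∧ p = d
m ∧ p = m
d ∨ m = m

m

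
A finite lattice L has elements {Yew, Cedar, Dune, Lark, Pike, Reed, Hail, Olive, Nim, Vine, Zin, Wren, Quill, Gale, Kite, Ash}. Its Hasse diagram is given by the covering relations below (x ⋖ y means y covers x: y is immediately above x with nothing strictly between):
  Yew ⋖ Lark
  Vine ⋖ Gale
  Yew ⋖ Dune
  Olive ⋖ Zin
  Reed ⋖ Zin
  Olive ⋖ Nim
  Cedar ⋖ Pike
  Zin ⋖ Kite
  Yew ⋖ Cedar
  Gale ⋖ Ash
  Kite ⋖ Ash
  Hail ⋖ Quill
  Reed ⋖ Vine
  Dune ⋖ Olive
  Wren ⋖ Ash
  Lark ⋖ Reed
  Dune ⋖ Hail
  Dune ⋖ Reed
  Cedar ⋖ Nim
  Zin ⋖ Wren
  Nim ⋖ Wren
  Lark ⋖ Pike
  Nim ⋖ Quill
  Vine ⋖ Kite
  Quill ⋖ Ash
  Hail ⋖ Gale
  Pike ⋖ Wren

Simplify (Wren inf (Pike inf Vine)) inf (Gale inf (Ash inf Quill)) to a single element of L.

Yew

Pike ∧ Vine = Lark
Wren ∧ Lark = Lark
Ash ∧ Quill = Quill
Gale ∧ Quill = Hail
Lark ∧ Hail = Yew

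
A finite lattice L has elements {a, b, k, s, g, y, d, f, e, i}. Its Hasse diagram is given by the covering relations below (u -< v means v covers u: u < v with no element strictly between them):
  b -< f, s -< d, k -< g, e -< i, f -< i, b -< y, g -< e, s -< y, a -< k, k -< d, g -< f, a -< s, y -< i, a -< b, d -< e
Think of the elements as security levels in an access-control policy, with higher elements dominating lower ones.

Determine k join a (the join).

Common upper bounds of {k, a}: d, e, f, g, i, k.
The least among these is k.

k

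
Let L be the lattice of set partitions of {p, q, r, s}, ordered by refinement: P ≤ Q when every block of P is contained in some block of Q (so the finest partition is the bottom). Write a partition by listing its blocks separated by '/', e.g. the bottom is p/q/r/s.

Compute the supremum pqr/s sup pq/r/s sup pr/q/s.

pqr/s

The join of pqr/s, pq/r/s, pr/q/s merges any blocks that overlap across the partitions, giving pqr/s.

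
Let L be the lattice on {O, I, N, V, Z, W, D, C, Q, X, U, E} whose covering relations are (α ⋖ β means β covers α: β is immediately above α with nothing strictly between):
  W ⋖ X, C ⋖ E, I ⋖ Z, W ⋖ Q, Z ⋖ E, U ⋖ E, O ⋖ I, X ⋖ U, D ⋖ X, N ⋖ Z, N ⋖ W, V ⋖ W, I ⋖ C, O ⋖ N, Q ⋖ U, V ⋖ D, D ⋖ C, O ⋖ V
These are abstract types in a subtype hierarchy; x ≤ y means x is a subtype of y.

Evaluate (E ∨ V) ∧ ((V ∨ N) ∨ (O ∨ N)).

E ∨ V = E
V ∨ N = W
O ∨ N = N
W ∨ N = W
E ∧ W = W

W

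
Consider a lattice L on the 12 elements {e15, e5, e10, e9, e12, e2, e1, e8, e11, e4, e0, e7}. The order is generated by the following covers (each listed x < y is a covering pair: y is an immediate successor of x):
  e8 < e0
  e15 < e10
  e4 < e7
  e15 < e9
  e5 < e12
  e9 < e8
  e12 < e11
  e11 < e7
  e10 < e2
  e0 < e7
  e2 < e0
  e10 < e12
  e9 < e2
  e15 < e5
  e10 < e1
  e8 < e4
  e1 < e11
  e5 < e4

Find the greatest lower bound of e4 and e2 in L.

e9

Common lower bounds of {e4, e2}: e15, e9.
The greatest among these is e9.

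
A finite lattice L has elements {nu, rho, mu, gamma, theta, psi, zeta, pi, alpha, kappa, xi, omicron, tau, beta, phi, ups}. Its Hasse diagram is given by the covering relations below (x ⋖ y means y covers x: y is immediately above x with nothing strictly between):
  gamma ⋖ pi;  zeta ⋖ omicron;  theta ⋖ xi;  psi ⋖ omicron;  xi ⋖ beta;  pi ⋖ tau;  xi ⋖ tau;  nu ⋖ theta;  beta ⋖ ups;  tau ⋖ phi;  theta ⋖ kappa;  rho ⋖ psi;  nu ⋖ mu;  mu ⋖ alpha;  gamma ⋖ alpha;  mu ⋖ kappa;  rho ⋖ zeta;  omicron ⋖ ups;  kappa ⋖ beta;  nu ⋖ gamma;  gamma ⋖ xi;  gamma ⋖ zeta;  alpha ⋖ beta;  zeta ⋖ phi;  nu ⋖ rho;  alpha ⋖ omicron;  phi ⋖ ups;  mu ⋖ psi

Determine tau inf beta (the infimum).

Common lower bounds of {tau, beta}: gamma, nu, theta, xi.
The greatest among these is xi.

xi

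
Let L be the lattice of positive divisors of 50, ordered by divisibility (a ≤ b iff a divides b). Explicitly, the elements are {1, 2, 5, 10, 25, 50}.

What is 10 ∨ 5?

In the divisibility order, the join is the least common multiple: lcm(10, 5) = 10.

10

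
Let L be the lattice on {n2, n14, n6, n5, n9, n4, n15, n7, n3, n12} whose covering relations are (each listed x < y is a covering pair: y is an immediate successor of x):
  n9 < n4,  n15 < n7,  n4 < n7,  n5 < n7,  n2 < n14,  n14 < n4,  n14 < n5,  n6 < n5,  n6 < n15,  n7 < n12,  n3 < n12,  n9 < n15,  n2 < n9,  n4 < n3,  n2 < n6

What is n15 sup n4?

n7

Common upper bounds of {n15, n4}: n12, n7.
The least among these is n7.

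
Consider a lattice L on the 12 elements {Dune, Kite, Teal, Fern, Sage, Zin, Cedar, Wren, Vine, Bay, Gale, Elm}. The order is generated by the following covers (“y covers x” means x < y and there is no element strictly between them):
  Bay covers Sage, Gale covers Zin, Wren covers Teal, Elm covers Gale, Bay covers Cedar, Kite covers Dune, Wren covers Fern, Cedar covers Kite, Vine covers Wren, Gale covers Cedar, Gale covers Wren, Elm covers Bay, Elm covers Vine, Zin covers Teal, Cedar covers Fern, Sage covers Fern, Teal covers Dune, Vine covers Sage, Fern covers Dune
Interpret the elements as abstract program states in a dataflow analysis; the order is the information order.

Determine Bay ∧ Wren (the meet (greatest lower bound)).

Common lower bounds of {Bay, Wren}: Dune, Fern.
The greatest among these is Fern.

Fern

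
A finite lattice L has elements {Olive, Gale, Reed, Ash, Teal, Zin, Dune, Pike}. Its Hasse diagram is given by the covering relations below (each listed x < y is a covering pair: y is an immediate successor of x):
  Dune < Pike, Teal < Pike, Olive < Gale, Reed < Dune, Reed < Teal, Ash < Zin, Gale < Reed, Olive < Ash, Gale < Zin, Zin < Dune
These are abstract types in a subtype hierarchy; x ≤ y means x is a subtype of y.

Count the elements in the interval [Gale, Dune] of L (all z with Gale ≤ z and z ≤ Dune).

4

The interval [Gale, Dune] = {Dune, Gale, Reed, Zin}, which has 4 elements.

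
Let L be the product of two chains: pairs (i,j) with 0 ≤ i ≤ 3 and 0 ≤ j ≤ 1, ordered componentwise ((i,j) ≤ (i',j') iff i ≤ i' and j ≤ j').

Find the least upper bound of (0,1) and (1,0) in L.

(1,1)

In a product of chains, the join is componentwise max, giving (1,1).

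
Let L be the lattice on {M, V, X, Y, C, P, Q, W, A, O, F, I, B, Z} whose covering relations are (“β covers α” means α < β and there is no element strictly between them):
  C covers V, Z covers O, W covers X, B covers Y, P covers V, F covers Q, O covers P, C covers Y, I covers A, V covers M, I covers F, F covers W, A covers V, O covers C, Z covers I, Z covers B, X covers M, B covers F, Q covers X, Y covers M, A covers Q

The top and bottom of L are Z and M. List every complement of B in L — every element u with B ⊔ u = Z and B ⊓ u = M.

Need u with B ∨ u = Z and B ∧ u = M.
Checking each element gives: P, V.

P, V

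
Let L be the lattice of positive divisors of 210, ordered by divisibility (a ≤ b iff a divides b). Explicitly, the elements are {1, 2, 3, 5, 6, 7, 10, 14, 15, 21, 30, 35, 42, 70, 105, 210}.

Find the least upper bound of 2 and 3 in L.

In the divisibility order, the join is the least common multiple: lcm(2, 3) = 6.

6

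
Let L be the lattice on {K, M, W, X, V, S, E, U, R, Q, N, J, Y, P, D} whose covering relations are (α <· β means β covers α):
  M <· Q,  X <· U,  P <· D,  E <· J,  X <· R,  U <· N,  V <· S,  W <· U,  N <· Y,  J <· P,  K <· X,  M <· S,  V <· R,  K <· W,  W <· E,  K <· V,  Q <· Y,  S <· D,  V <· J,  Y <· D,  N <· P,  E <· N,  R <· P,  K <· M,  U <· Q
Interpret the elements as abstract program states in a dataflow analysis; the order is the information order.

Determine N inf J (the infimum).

Common lower bounds of {N, J}: E, K, W.
The greatest among these is E.

E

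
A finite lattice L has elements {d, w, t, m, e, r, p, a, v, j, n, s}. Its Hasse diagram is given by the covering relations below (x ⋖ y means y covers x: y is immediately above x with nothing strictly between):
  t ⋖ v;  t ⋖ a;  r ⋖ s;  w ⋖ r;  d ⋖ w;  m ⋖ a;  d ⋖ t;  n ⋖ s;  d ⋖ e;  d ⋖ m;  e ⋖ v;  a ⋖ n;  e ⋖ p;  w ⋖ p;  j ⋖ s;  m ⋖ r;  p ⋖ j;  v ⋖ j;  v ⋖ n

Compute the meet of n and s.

Common lower bounds of {n, s}: a, d, e, m, n, t, v.
The greatest among these is n.

n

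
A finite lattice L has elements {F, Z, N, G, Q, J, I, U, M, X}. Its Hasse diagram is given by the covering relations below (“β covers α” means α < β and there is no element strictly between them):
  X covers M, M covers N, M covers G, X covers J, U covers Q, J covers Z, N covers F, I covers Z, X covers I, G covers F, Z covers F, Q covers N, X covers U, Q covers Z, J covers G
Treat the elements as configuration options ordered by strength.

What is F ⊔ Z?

Z

Common upper bounds of {F, Z}: I, J, Q, U, X, Z.
The least among these is Z.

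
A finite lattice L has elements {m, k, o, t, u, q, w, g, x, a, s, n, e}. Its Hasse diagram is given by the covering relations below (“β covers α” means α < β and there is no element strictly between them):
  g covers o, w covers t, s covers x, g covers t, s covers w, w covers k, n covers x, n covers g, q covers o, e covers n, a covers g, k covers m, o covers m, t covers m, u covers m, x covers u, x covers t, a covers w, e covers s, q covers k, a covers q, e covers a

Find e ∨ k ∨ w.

e

Common upper bounds of {e, k, w}: e.
The least among these is e.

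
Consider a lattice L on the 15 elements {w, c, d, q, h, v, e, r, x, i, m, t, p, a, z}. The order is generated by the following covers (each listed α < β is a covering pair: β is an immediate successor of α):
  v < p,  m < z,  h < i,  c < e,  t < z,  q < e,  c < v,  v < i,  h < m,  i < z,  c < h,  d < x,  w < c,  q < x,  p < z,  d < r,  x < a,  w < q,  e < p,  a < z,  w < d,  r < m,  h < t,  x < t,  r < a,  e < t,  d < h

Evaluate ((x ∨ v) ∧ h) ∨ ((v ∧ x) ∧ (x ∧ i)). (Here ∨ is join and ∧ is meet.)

h

x ∨ v = z
z ∧ h = h
v ∧ x = w
x ∧ i = d
w ∧ d = w
h ∨ w = h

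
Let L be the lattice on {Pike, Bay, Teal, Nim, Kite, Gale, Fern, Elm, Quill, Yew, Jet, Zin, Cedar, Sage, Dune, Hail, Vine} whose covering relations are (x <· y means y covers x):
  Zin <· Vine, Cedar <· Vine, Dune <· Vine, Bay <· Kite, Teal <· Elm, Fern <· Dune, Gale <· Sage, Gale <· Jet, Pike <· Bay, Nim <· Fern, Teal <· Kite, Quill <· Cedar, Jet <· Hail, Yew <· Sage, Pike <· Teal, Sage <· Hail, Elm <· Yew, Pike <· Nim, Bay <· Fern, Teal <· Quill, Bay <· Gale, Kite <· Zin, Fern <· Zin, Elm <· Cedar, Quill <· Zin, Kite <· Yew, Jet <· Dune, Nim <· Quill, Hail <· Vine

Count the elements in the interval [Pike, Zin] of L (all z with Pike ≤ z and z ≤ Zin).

The interval [Pike, Zin] = {Bay, Fern, Kite, Nim, Pike, Quill, Teal, Zin}, which has 8 elements.

8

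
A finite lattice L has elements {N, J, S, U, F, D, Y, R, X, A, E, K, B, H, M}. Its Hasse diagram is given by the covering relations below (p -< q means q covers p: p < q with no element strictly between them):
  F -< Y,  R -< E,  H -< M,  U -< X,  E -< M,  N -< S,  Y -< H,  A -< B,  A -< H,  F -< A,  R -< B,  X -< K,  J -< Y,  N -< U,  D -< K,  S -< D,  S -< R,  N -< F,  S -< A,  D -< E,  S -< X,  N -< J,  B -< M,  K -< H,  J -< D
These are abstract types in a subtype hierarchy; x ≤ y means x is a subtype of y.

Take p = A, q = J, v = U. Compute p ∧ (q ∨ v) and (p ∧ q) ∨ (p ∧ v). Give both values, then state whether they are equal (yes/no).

q ∨ v = K, so p ∧ (q ∨ v) = A ∧ K = S.
p ∧ q = N and p ∧ v = N, so (p ∧ q) ∨ (p ∧ v) = N ∨ N = N.
Equal: no.

S; N; no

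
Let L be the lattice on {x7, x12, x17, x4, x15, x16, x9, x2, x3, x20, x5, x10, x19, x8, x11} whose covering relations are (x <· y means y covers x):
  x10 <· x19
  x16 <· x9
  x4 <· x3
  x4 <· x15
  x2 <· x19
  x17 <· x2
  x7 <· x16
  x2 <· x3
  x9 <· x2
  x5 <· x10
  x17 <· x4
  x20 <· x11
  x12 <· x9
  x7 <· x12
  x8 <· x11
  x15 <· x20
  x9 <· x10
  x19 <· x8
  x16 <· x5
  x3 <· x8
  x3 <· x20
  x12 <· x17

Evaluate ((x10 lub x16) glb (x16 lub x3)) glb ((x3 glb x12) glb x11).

x12

x10 ∨ x16 = x10
x16 ∨ x3 = x3
x10 ∧ x3 = x9
x3 ∧ x12 = x12
x12 ∧ x11 = x12
x9 ∧ x12 = x12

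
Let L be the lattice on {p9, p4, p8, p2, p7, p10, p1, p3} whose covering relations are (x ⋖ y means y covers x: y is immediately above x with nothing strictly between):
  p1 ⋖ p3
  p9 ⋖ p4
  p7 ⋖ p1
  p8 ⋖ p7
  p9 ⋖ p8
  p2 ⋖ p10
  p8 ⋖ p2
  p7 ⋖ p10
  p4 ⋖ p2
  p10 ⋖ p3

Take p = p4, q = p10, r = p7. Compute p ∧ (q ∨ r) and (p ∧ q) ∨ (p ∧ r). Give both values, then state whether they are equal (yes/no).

p4; p4; yes

q ∨ r = p10, so p ∧ (q ∨ r) = p4 ∧ p10 = p4.
p ∧ q = p4 and p ∧ r = p9, so (p ∧ q) ∨ (p ∧ r) = p4 ∨ p9 = p4.
Equal: yes.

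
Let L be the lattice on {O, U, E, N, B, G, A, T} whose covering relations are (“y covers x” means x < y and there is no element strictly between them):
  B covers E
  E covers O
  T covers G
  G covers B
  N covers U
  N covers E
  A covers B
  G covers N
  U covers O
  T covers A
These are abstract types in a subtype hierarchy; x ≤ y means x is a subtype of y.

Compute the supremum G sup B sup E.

Common upper bounds of {G, B, E}: G, T.
The least among these is G.

G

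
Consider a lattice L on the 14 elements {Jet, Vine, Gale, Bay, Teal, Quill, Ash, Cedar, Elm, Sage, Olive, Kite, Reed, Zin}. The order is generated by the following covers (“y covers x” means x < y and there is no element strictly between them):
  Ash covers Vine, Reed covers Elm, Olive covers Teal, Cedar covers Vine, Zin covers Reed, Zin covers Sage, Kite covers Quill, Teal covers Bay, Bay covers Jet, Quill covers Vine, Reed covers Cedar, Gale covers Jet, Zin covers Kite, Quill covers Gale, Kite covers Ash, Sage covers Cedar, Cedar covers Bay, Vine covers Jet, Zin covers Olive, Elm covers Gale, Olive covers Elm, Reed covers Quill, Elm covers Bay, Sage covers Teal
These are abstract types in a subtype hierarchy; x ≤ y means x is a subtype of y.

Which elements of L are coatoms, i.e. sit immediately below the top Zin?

The coatoms are exactly the elements covered by Zin: Kite, Olive, Reed, Sage.

Kite, Olive, Reed, Sage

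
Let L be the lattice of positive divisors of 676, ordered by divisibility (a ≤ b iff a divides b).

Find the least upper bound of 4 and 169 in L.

In the divisibility order, the join is the least common multiple: lcm(4, 169) = 676.

676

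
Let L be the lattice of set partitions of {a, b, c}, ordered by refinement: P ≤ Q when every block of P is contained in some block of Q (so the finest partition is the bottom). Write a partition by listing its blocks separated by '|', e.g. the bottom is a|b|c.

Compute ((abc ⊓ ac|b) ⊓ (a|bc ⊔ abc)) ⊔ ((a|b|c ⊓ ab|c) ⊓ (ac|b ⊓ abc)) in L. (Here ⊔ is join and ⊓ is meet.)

ac|b

abc ∧ ac|b = ac|b
a|bc ∨ abc = abc
ac|b ∧ abc = ac|b
a|b|c ∧ ab|c = a|b|c
ac|b ∧ abc = ac|b
a|b|c ∧ ac|b = a|b|c
ac|b ∨ a|b|c = ac|b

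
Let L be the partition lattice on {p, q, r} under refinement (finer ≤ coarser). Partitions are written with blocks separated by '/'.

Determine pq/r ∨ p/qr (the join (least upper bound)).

pqr

The join of pq/r and p/qr merges any blocks that overlap across the partitions, giving pqr.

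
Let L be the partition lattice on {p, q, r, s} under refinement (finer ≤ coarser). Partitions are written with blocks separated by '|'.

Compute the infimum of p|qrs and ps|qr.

p|qr|s

The meet (common refinement) of p|qrs and ps|qr intersects blocks pairwise, giving p|qr|s.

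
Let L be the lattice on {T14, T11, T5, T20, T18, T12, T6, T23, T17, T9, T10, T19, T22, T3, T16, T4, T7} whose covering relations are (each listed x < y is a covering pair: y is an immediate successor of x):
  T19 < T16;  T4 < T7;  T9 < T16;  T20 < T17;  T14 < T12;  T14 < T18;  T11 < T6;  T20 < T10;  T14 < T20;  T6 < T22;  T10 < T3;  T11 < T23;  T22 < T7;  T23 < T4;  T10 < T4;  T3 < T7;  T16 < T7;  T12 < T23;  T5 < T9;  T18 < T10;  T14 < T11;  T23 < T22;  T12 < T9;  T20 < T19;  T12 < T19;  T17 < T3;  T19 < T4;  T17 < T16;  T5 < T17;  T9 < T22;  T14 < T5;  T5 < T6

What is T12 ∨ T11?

T23

Common upper bounds of {T12, T11}: T22, T23, T4, T7.
The least among these is T23.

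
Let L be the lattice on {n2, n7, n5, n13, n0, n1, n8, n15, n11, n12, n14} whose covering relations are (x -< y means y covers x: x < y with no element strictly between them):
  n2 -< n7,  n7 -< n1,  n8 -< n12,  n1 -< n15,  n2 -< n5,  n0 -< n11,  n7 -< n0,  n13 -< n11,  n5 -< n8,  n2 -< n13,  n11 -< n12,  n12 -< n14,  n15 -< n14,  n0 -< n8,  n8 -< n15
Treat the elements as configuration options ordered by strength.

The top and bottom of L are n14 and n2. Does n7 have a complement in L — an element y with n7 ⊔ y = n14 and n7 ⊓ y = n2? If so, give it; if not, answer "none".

For every candidate y, either n7 ∨ y ≠ n14 or n7 ∧ y ≠ n2; no complement exists.

none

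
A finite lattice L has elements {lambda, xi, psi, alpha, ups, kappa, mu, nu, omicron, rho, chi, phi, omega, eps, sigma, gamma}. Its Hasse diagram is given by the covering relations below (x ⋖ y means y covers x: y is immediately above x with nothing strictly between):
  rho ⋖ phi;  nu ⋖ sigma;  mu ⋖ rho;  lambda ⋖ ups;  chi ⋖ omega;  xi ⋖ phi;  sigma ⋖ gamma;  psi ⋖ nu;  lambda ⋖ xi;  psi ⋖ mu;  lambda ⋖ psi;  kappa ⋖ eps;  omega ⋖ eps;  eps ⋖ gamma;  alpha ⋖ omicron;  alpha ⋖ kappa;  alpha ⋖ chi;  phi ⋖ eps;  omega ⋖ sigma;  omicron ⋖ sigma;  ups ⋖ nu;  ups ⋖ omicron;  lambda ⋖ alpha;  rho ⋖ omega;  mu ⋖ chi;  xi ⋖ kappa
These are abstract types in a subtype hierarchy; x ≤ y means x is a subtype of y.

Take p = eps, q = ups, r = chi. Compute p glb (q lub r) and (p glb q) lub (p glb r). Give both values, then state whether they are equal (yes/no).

omega; chi; no

q lub r = sigma, so p glb (q lub r) = eps glb sigma = omega.
p glb q = lambda and p glb r = chi, so (p glb q) lub (p glb r) = lambda lub chi = chi.
Equal: no.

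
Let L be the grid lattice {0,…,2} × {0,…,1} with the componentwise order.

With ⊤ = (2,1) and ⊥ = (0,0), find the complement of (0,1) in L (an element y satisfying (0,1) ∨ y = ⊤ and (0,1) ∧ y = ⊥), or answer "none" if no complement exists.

(2,0)

Need y with (0,1) ∨ y = (2,1) and (0,1) ∧ y = (0,0).
Checking each element gives: (2,0).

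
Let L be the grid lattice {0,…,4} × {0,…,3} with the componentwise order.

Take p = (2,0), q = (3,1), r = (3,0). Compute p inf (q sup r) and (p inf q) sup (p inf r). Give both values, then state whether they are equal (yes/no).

q sup r = (3,1), so p inf (q sup r) = (2,0) inf (3,1) = (2,0).
p inf q = (2,0) and p inf r = (2,0), so (p inf q) sup (p inf r) = (2,0) sup (2,0) = (2,0).
Equal: yes.

(2,0); (2,0); yes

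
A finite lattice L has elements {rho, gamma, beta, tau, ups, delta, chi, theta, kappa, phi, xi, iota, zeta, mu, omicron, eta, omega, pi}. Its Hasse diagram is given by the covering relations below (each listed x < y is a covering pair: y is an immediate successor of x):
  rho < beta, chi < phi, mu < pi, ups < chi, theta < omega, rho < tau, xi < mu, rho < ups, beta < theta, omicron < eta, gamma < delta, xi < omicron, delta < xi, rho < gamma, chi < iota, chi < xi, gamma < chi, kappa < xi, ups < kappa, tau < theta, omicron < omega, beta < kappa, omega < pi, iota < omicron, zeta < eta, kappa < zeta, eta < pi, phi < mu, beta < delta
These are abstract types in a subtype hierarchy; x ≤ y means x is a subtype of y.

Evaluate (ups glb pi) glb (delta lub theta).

ups

ups ∧ pi = ups
delta ∨ theta = omega
ups ∧ omega = ups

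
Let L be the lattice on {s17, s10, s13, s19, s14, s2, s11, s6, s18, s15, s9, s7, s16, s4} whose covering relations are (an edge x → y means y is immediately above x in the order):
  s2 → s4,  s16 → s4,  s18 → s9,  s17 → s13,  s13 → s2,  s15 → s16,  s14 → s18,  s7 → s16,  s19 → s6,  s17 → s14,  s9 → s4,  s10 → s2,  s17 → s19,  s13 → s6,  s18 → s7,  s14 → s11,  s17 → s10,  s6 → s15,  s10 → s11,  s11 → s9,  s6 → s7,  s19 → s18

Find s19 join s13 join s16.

Common upper bounds of {s19, s13, s16}: s16, s4.
The least among these is s16.

s16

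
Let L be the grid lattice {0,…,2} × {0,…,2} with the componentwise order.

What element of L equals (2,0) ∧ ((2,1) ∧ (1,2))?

(2,1) ∧ (1,2) = (1,1)
(2,0) ∧ (1,1) = (1,0)

(1,0)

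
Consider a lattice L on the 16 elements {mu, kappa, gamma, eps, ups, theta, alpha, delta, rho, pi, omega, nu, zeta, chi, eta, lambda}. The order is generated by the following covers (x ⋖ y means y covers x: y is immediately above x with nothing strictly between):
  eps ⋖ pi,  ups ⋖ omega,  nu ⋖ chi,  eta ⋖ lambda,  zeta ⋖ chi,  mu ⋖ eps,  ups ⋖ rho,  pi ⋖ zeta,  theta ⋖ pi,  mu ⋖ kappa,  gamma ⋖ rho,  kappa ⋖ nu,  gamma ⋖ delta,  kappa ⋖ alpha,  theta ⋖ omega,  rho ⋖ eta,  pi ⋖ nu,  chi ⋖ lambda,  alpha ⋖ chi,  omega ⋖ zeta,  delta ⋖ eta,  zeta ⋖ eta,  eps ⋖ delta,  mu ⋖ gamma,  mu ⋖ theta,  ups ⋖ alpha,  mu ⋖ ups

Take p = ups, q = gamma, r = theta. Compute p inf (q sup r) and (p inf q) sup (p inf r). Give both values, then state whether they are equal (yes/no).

q sup r = eta, so p inf (q sup r) = ups inf eta = ups.
p inf q = mu and p inf r = mu, so (p inf q) sup (p inf r) = mu sup mu = mu.
Equal: no.

ups; mu; no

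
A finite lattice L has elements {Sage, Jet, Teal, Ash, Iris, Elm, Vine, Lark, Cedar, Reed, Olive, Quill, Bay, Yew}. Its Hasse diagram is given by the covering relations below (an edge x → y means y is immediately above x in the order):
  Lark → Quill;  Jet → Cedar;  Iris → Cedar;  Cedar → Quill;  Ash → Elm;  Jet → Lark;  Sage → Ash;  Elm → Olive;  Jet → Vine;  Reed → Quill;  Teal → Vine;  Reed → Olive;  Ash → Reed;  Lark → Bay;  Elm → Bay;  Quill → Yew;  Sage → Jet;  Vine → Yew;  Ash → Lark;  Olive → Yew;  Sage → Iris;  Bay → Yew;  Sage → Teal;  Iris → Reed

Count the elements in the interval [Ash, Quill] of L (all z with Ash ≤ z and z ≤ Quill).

4

The interval [Ash, Quill] = {Ash, Lark, Quill, Reed}, which has 4 elements.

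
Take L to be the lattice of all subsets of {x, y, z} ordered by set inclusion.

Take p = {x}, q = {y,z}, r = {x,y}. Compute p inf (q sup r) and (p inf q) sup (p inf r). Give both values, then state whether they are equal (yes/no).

q sup r = {x,y,z}, so p inf (q sup r) = {x} inf {x,y,z} = {x}.
p inf q = {} and p inf r = {x}, so (p inf q) sup (p inf r) = {} sup {x} = {x}.
Equal: yes.

{x}; {x}; yes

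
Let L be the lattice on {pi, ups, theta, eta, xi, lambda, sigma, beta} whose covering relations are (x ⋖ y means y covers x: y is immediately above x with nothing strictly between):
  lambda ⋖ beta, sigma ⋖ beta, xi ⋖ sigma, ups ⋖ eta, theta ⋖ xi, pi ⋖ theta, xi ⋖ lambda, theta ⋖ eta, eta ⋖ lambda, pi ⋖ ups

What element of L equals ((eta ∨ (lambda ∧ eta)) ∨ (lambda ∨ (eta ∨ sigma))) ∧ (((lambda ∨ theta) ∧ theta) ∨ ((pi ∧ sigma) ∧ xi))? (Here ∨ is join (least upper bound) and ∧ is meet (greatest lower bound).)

lambda ∧ eta = eta
eta ∨ eta = eta
eta ∨ sigma = beta
lambda ∨ beta = beta
eta ∨ beta = beta
lambda ∨ theta = lambda
lambda ∧ theta = theta
pi ∧ sigma = pi
pi ∧ xi = pi
theta ∨ pi = theta
beta ∧ theta = theta

theta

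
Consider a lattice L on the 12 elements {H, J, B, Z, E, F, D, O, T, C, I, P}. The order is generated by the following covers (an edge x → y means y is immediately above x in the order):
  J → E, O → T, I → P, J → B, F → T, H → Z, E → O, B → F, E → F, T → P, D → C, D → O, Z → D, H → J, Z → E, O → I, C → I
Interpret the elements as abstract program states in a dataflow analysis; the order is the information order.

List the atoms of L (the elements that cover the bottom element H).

The atoms are exactly the elements that cover H: J, Z.

J, Z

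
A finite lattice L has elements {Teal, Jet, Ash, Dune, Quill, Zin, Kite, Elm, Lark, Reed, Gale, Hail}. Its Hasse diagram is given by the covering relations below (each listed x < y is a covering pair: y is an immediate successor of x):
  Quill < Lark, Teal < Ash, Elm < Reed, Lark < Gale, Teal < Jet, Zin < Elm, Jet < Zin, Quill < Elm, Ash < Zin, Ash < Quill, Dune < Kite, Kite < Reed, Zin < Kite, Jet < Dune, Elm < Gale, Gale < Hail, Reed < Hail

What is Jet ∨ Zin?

Zin

Common upper bounds of {Jet, Zin}: Elm, Gale, Hail, Kite, Reed, Zin.
The least among these is Zin.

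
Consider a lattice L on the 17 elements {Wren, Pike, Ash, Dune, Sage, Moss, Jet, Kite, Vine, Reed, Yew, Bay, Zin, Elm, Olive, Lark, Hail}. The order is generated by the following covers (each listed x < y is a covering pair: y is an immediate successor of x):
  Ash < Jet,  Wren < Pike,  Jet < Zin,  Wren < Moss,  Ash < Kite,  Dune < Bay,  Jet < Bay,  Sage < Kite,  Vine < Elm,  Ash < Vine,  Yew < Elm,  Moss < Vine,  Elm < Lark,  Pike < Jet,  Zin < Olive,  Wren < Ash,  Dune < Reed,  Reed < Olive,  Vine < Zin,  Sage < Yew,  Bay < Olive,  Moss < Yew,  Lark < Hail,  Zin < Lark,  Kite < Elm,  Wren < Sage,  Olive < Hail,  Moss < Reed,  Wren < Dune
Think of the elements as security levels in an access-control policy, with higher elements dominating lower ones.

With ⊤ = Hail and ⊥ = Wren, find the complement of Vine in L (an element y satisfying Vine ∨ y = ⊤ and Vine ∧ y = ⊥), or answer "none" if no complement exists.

none

For every candidate y, either Vine ∨ y ≠ Hail or Vine ∧ y ≠ Wren; no complement exists.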